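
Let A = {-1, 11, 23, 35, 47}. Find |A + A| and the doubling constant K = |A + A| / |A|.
K = |A + A| / |A| = 9/5

Enumerate A + A = {a + b : a, b ∈ A}. With |A| = 5, there are |A|^2 = 25 ordered sum pairs; collecting distinct values, A + A = {-2, 10, 22, 34, 46, 58, 70, 82, 94}, so |A + A| = 9. Thus K = 9/5. Here |A + A| = 2|A| − 1 = 9, the minimum possible — so K = 9/5 is minimal, which holds iff A is an arithmetic progression.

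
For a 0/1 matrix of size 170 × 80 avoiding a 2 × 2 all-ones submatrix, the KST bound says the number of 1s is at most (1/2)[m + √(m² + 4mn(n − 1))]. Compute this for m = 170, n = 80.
z(170, 80; 2, 2) ≤ (1/2)[170 + √(170² + 4·170·80·79)] = (1/2)[170 + √4326500] = 1125.012

Kővári–Sós–Turán: let r_1, ..., r_170 be the row sums and z = Σ r_i the total number of 1s. Each pair of columns can share at most one row with both entries 1 (else a 2×2 all-ones block appears), so Σ_i C(r_i, 2) ≤ C(80, 2) = 3160. By convexity Σ_i C(r_i, 2) ≥ 170·C(z/170, 2) = z(z − 170)/(2·170), giving z² − 170z − 170·80·79 ≤ 0 and hence z ≤ (1/2)[170 + √(28900 + 4·1074400)] = (1/2)[170 + √4326500] ≈ (1/2)(170 + 2080.024) = 1125.012.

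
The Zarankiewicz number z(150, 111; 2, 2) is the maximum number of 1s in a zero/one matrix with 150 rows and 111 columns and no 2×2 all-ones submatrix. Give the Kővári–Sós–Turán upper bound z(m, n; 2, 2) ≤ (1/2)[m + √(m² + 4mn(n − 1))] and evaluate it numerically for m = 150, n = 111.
z(150, 111; 2, 2) ≤ (1/2)[150 + √(150² + 4·150·111·110)] = (1/2)[150 + √7348500] = 1430.4058

Kővári–Sós–Turán: let r_1, ..., r_150 be the row sums and z = Σ r_i the total number of 1s. Each pair of columns can share at most one row with both entries 1 (else a 2×2 all-ones block appears), so Σ_i C(r_i, 2) ≤ C(111, 2) = 6105. By convexity Σ_i C(r_i, 2) ≥ 150·C(z/150, 2) = z(z − 150)/(2·150), giving z² − 150z − 150·111·110 ≤ 0 and hence z ≤ (1/2)[150 + √(22500 + 4·1831500)] = (1/2)[150 + √7348500] ≈ (1/2)(150 + 2710.8117) = 1430.4058.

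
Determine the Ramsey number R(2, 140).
R(2, 140) = 140

R(2, k) = k for all k ≥ 2: in a 2-colouring of K_k, either some edge is red (a red K_2) or all edges are blue (a blue K_k). And K_{139} coloured all-blue has no blue K_140, so R(2, 140) > 139. Hence R(2, 140) = 140.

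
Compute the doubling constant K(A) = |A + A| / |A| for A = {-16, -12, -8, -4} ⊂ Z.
K = |A + A| / |A| = 7/4

Enumerate A + A = {a + b : a, b ∈ A}. With |A| = 4, there are |A|^2 = 16 ordered sum pairs; collecting distinct values, A + A = {-32, -28, -24, -20, -16, -12, -8}, so |A + A| = 7. Thus K = 7/4. Here |A + A| = 2|A| − 1 = 7, the minimum possible — so K = 7/4 is minimal, which holds iff A is an arithmetic progression.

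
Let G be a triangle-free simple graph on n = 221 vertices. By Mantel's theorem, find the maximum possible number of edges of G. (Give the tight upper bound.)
ex(221, K_3) = ⌊221^2/4⌋ = 12210

Mantel (1907): a triangle-free graph on n vertices has at most ⌊n^2/4⌋ edges, with equality for the complete bipartite graph K_{⌊n/2⌋, ⌈n/2⌉}. For n = 221: ⌊221^2/4⌋ = ⌊48841/4⌋ = 12210. The extremal graph is K_{110, 111}, which has 110·111 = 12210 edges.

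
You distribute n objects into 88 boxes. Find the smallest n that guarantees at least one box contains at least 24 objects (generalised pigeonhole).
n = (24 − 1)·88 + 1 = 2025

By the generalised pigeonhole principle, to guarantee some box contains ≥ r objects we need more than (r − 1) · k objects total. Threshold: n = (r − 1) · k + 1. With r = 24 and k = 88: n = 23 · 88 + 1 = 2024 + 1 = 2025. For n = 2024 = 23 · 88, we can put exactly 23 objects in every box, avoiding 24 in any single one — so 2025 is tight.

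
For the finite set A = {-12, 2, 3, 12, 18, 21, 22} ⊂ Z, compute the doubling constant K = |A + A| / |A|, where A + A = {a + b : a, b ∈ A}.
K = |A + A| / |A| = 25/7

Enumerate A + A = {a + b : a, b ∈ A}. With |A| = 7, there are |A|^2 = 49 ordered sum pairs; collecting distinct values, A + A = {-24, -10, -9, 0, 4, 5, 6, 9, 10, 14, 15, 20, 21, 23, 24, 25, 30, 33, 34, 36, 39, 40, 42, 43, 44}, so |A + A| = 25. Thus K = 25/7. For comparison, the minimum possible |A + A| over all 7-element sets is 2·7 − 1 = 13 (so min K = 13/7), attained only by arithmetic progressions.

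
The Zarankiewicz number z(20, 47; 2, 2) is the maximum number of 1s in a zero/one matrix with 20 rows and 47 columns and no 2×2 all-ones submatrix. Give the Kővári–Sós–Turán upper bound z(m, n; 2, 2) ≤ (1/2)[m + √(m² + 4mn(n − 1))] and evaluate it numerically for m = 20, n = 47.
z(20, 47; 2, 2) ≤ (1/2)[20 + √(20² + 4·20·47·46)] = (1/2)[20 + √173360] = 218.1826

Kővári–Sós–Turán: let r_1, ..., r_20 be the row sums and z = Σ r_i the total number of 1s. Each pair of columns can share at most one row with both entries 1 (else a 2×2 all-ones block appears), so Σ_i C(r_i, 2) ≤ C(47, 2) = 1081. By convexity Σ_i C(r_i, 2) ≥ 20·C(z/20, 2) = z(z − 20)/(2·20), giving z² − 20z − 20·47·46 ≤ 0 and hence z ≤ (1/2)[20 + √(400 + 4·43240)] = (1/2)[20 + √173360] ≈ (1/2)(20 + 416.3652) = 218.1826.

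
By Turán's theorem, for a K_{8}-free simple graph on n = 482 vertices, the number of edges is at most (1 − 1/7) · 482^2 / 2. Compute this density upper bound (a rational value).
Turán density bound = (6/7) · 482^2/2 = 696972/7 ≈ 99567.4286

Turán's theorem: ex(n, K_{r+1}) is achieved by the complete r-partite Turán graph T(n, r) with parts as balanced as possible, and is at most (1 − 1/r) · n^2/2. For r = 7, n = 482: the density bound is (6/7) · 232324/2 = 696972/7 ≈ 99567.4286. The integer-valued extremum is e(T(482, 7)) = 99567, which is strictly less than the density bound 696972/7 since 7 ∤ 482 (the parts of T(482, 7) cannot all be equal).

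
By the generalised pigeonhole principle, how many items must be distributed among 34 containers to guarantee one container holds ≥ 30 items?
n = (30 − 1)·34 + 1 = 987

By the generalised pigeonhole principle, to guarantee some box contains ≥ r objects we need more than (r − 1) · k objects total. Threshold: n = (r − 1) · k + 1. With r = 30 and k = 34: n = 29 · 34 + 1 = 986 + 1 = 987. For n = 986 = 29 · 34, we can put exactly 29 objects in every box, avoiding 30 in any single one — so 987 is tight.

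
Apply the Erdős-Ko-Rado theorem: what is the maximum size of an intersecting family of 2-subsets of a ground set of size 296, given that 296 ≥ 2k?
max |F| = C(295, 1) = 295

Erdős-Ko-Rado (1961): when n ≥ 2k, max |F| = C(n−1, k−1). The bound is attained by the star {A : i ∈ A} for any fixed i ∈ [n]. Here C(296−1, 2−1) = C(295, 1) = 295.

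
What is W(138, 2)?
W(138, 2) = 138 + 1 = 139

A 2-term AP is any pair of integers, so a monochromatic 2-AP exists iff some colour is used at least twice. With 138 colours, the colouring i ↦ i on {1, ..., 138} uses each colour once, avoiding any monochromatic pair, so W(138, 2) > 138. For {1, ..., 139}, pigeonhole forces two integers of the same colour, which form a monochromatic 2-AP. Hence W(138, 2) = 139.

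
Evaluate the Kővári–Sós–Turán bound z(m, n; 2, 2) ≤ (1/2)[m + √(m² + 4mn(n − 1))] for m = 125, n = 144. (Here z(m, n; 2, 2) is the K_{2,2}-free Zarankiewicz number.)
z(125, 144; 2, 2) ≤ (1/2)[125 + √(125² + 4·125·144·143)] = (1/2)[125 + √10311625] = 1668.086

Kővári–Sós–Turán: let r_1, ..., r_125 be the row sums and z = Σ r_i the total number of 1s. Each pair of columns can share at most one row with both entries 1 (else a 2×2 all-ones block appears), so Σ_i C(r_i, 2) ≤ C(144, 2) = 10296. By convexity Σ_i C(r_i, 2) ≥ 125·C(z/125, 2) = z(z − 125)/(2·125), giving z² − 125z − 125·144·143 ≤ 0 and hence z ≤ (1/2)[125 + √(15625 + 4·2574000)] = (1/2)[125 + √10311625] ≈ (1/2)(125 + 3211.1719) = 1668.086.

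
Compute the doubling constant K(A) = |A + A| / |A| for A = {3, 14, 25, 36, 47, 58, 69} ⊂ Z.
K = |A + A| / |A| = 13/7

Enumerate A + A = {a + b : a, b ∈ A}. With |A| = 7, there are |A|^2 = 49 ordered sum pairs; collecting distinct values, A + A = {6, 17, 28, 39, 50, 61, 72, 83, 94, 105, 116, 127, 138}, so |A + A| = 13. Thus K = 13/7. Here |A + A| = 2|A| − 1 = 13, the minimum possible — so K = 13/7 is minimal, which holds iff A is an arithmetic progression.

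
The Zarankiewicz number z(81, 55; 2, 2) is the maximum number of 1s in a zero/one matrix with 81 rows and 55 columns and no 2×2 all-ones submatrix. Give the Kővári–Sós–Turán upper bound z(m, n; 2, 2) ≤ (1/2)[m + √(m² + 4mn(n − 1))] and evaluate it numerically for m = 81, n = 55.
z(81, 55; 2, 2) ≤ (1/2)[81 + √(81² + 4·81·55·54)] = (1/2)[81 + √968841] = 532.6486

Kővári–Sós–Turán: let r_1, ..., r_81 be the row sums and z = Σ r_i the total number of 1s. Each pair of columns can share at most one row with both entries 1 (else a 2×2 all-ones block appears), so Σ_i C(r_i, 2) ≤ C(55, 2) = 1485. By convexity Σ_i C(r_i, 2) ≥ 81·C(z/81, 2) = z(z − 81)/(2·81), giving z² − 81z − 81·55·54 ≤ 0 and hence z ≤ (1/2)[81 + √(6561 + 4·240570)] = (1/2)[81 + √968841] ≈ (1/2)(81 + 984.2972) = 532.6486.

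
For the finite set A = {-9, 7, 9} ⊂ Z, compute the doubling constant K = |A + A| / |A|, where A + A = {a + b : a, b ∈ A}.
K = |A + A| / |A| = 6/3 = 2

Enumerate A + A = {a + b : a, b ∈ A}. With |A| = 3, there are |A|^2 = 9 ordered sum pairs; collecting distinct values, A + A = {-18, -2, 0, 14, 16, 18}, so |A + A| = 6. Thus K = 6/3 = 2. For comparison, the minimum possible |A + A| over all 3-element sets is 2·3 − 1 = 5 (so min K = 5/3), attained only by arithmetic progressions.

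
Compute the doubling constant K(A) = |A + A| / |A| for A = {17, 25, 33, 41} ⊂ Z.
K = |A + A| / |A| = 7/4

Enumerate A + A = {a + b : a, b ∈ A}. With |A| = 4, there are |A|^2 = 16 ordered sum pairs; collecting distinct values, A + A = {34, 42, 50, 58, 66, 74, 82}, so |A + A| = 7. Thus K = 7/4. Here |A + A| = 2|A| − 1 = 7, the minimum possible — so K = 7/4 is minimal, which holds iff A is an arithmetic progression.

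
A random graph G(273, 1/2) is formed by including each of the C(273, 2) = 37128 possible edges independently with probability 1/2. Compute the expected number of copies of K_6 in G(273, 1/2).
E[# K_6] = C(273, 6) · (1/2)^C(6, 2) = 544025408472 / 2^15 = 68003176059/4096 ≈ 16602337.905029

For each 6-subset S of vertices (there are C(273, 6) = 544025408472 such S), let X_S = 1 if S induces a K_6 (all C(6, 2) = 15 edges present). Then P(X_S = 1) = (1/2)^15 = 1/32768. By linearity of expectation, E[# K_6] = C(273, 6) · (1/2)^15 = 544025408472 / 32768 = 68003176059/4096 ≈ 16602337.905029.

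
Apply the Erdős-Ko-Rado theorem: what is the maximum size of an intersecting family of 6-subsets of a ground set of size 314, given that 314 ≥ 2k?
max |F| = C(313, 5) = 24243663522

The Erdős-Ko-Rado theorem states: for n ≥ 2k, an intersecting family of k-subsets of an n-element set has size at most C(n − 1, k − 1), with equality for 'star' families {A ⊆ [n] : |A| = k, i ∈ A} (fix an element i). For n = 314, k = 6: C(313, 5) = 24243663522.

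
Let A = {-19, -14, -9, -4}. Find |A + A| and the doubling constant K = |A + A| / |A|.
K = |A + A| / |A| = 7/4

Enumerate A + A = {a + b : a, b ∈ A}. With |A| = 4, there are |A|^2 = 16 ordered sum pairs; collecting distinct values, A + A = {-38, -33, -28, -23, -18, -13, -8}, so |A + A| = 7. Thus K = 7/4. Here |A + A| = 2|A| − 1 = 7, the minimum possible — so K = 7/4 is minimal, which holds iff A is an arithmetic progression.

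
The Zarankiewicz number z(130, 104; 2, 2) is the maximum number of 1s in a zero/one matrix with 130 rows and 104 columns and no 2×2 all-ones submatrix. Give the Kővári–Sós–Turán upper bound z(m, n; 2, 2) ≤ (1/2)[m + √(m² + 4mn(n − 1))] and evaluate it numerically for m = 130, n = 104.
z(130, 104; 2, 2) ≤ (1/2)[130 + √(130² + 4·130·104·103)] = (1/2)[130 + √5587140] = 1246.8566

Kővári–Sós–Turán: let r_1, ..., r_130 be the row sums and z = Σ r_i the total number of 1s. Each pair of columns can share at most one row with both entries 1 (else a 2×2 all-ones block appears), so Σ_i C(r_i, 2) ≤ C(104, 2) = 5356. By convexity Σ_i C(r_i, 2) ≥ 130·C(z/130, 2) = z(z − 130)/(2·130), giving z² − 130z − 130·104·103 ≤ 0 and hence z ≤ (1/2)[130 + √(16900 + 4·1392560)] = (1/2)[130 + √5587140] ≈ (1/2)(130 + 2363.7132) = 1246.8566.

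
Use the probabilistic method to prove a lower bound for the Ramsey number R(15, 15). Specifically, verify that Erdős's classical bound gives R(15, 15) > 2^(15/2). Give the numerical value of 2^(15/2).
2^(15/2) = 181.0193; so R(15, 15) > 181.0193

Colour each edge of K_n uniformly at random with red/blue. The expected number of monochromatic K_15 is C(n, 15) · 2 · 2^(−C(15,2)). If C(n, 15) · 2^(1 − C(15,2)) < 1, then with positive probability no monochromatic K_15 exists, so R(15, 15) > n. The standard estimate C(n, 15) ≤ n^15/15! shows this inequality holds whenever n ≤ 2^(15/2) (since 15! · 2^(C(15,2) − 1) > 2^(15^2/2) ≥ n^15). Hence R(15, 15) > 2^(15/2) = 181.0193.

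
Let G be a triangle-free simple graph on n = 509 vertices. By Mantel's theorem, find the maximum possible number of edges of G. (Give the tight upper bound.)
ex(509, K_3) = ⌊509^2/4⌋ = 64770

Mantel (1907): a triangle-free graph on n vertices has at most ⌊n^2/4⌋ edges, with equality for the complete bipartite graph K_{⌊n/2⌋, ⌈n/2⌉}. For n = 509: ⌊509^2/4⌋ = ⌊259081/4⌋ = 64770. The extremal graph is K_{254, 255}, which has 254·255 = 64770 edges.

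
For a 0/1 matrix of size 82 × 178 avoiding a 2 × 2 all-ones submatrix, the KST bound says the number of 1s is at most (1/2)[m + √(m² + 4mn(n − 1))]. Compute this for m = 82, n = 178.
z(82, 178; 2, 2) ≤ (1/2)[82 + √(82² + 4·82·178·177)] = (1/2)[82 + √10340692] = 1648.8473

Kővári–Sós–Turán: let r_1, ..., r_82 be the row sums and z = Σ r_i the total number of 1s. Each pair of columns can share at most one row with both entries 1 (else a 2×2 all-ones block appears), so Σ_i C(r_i, 2) ≤ C(178, 2) = 15753. By convexity Σ_i C(r_i, 2) ≥ 82·C(z/82, 2) = z(z − 82)/(2·82), giving z² − 82z − 82·178·177 ≤ 0 and hence z ≤ (1/2)[82 + √(6724 + 4·2583492)] = (1/2)[82 + √10340692] ≈ (1/2)(82 + 3215.6946) = 1648.8473.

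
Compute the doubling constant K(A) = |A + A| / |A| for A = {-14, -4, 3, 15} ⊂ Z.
K = |A + A| / |A| = 10/4 = 5/2

Enumerate A + A = {a + b : a, b ∈ A}. With |A| = 4, there are |A|^2 = 16 ordered sum pairs; collecting distinct values, A + A = {-28, -18, -11, -8, -1, 1, 6, 11, 18, 30}, so |A + A| = 10. Thus K = 10/4 = 5/2. For comparison, the minimum possible |A + A| over all 4-element sets is 2·4 − 1 = 7 (so min K = 7/4), attained only by arithmetic progressions.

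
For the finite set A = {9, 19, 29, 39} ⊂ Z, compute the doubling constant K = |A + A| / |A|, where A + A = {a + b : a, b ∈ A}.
K = |A + A| / |A| = 7/4

Enumerate A + A = {a + b : a, b ∈ A}. With |A| = 4, there are |A|^2 = 16 ordered sum pairs; collecting distinct values, A + A = {18, 28, 38, 48, 58, 68, 78}, so |A + A| = 7. Thus K = 7/4. Here |A + A| = 2|A| − 1 = 7, the minimum possible — so K = 7/4 is minimal, which holds iff A is an arithmetic progression.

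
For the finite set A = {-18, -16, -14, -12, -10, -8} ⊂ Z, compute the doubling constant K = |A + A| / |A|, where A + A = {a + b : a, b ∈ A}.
K = |A + A| / |A| = 11/6

Enumerate A + A = {a + b : a, b ∈ A}. With |A| = 6, there are |A|^2 = 36 ordered sum pairs; collecting distinct values, A + A = {-36, -34, -32, -30, -28, -26, -24, -22, -20, -18, -16}, so |A + A| = 11. Thus K = 11/6. Here |A + A| = 2|A| − 1 = 11, the minimum possible — so K = 11/6 is minimal, which holds iff A is an arithmetic progression.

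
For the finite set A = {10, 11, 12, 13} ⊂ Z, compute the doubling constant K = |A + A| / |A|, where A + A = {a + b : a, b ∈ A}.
K = |A + A| / |A| = 7/4

Enumerate A + A = {a + b : a, b ∈ A}. With |A| = 4, there are |A|^2 = 16 ordered sum pairs; collecting distinct values, A + A = {20, 21, 22, 23, 24, 25, 26}, so |A + A| = 7. Thus K = 7/4. Here |A + A| = 2|A| − 1 = 7, the minimum possible — so K = 7/4 is minimal, which holds iff A is an arithmetic progression.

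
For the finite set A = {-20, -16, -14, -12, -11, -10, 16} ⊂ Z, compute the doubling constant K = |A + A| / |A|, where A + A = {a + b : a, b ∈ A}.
K = |A + A| / |A| = 22/7

Enumerate A + A = {a + b : a, b ∈ A}. With |A| = 7, there are |A|^2 = 49 ordered sum pairs; collecting distinct values, A + A = {-40, -36, -34, -32, -31, -30, -28, -27, -26, -25, -24, -23, -22, -21, -20, -4, 0, 2, 4, 5, 6, 32}, so |A + A| = 22. Thus K = 22/7. For comparison, the minimum possible |A + A| over all 7-element sets is 2·7 − 1 = 13 (so min K = 13/7), attained only by arithmetic progressions.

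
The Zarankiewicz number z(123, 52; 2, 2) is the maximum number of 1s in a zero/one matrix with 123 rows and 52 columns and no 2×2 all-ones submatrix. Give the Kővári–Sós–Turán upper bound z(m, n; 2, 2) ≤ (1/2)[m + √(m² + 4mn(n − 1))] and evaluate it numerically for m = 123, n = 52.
z(123, 52; 2, 2) ≤ (1/2)[123 + √(123² + 4·123·52·51)] = (1/2)[123 + √1319913] = 635.9373

Kővári–Sós–Turán: let r_1, ..., r_123 be the row sums and z = Σ r_i the total number of 1s. Each pair of columns can share at most one row with both entries 1 (else a 2×2 all-ones block appears), so Σ_i C(r_i, 2) ≤ C(52, 2) = 1326. By convexity Σ_i C(r_i, 2) ≥ 123·C(z/123, 2) = z(z − 123)/(2·123), giving z² − 123z − 123·52·51 ≤ 0 and hence z ≤ (1/2)[123 + √(15129 + 4·326196)] = (1/2)[123 + √1319913] ≈ (1/2)(123 + 1148.8747) = 635.9373.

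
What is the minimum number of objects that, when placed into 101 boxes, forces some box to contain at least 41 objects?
n = (41 − 1)·101 + 1 = 4041

By the generalised pigeonhole principle, to guarantee some box contains ≥ r objects we need more than (r − 1) · k objects total. Threshold: n = (r − 1) · k + 1. With r = 41 and k = 101: n = 40 · 101 + 1 = 4040 + 1 = 4041. For n = 4040 = 40 · 101, we can put exactly 40 objects in every box, avoiding 41 in any single one — so 4041 is tight.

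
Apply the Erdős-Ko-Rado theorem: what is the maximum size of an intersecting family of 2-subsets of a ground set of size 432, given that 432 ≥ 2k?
max |F| = C(431, 1) = 431

Erdős-Ko-Rado (1961): when n ≥ 2k, max |F| = C(n−1, k−1). The bound is attained by the star {A : i ∈ A} for any fixed i ∈ [n]. Here C(432−1, 2−1) = C(431, 1) = 431.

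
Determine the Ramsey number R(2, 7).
R(2, 7) = 7

R(2, k) = k for all k ≥ 2: in a 2-colouring of K_k, either some edge is red (a red K_2) or all edges are blue (a blue K_k). And K_{6} coloured all-blue has no blue K_7, so R(2, 7) > 6. Hence R(2, 7) = 7.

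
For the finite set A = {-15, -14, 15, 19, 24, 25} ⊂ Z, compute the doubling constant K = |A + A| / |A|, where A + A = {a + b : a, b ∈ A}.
K = |A + A| / |A| = 20/6 = 10/3

Enumerate A + A = {a + b : a, b ∈ A}. With |A| = 6, there are |A|^2 = 36 ordered sum pairs; collecting distinct values, A + A = {-30, -29, -28, 0, 1, 4, 5, 9, 10, 11, 30, 34, 38, 39, 40, 43, 44, 48, 49, 50}, so |A + A| = 20. Thus K = 20/6 = 10/3. For comparison, the minimum possible |A + A| over all 6-element sets is 2·6 − 1 = 11 (so min K = 11/6), attained only by arithmetic progressions.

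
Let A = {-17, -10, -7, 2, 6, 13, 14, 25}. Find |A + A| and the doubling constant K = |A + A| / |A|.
K = |A + A| / |A| = 31/8

Enumerate A + A = {a + b : a, b ∈ A}. With |A| = 8, there are |A|^2 = 64 ordered sum pairs; collecting distinct values, A + A = {-34, -27, -24, -20, -17, -15, -14, -11, -8, -5, -4, -3, -1, 3, 4, 6, 7, 8, 12, 15, 16, 18, 19, 20, 26, 27, 28, 31, 38, 39, 50}, so |A + A| = 31. Thus K = 31/8. For comparison, the minimum possible |A + A| over all 8-element sets is 2·8 − 1 = 15 (so min K = 15/8), attained only by arithmetic progressions.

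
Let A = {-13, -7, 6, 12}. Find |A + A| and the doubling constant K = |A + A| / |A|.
K = |A + A| / |A| = 9/4

Enumerate A + A = {a + b : a, b ∈ A}. With |A| = 4, there are |A|^2 = 16 ordered sum pairs; collecting distinct values, A + A = {-26, -20, -14, -7, -1, 5, 12, 18, 24}, so |A + A| = 9. Thus K = 9/4. For comparison, the minimum possible |A + A| over all 4-element sets is 2·4 − 1 = 7 (so min K = 7/4), attained only by arithmetic progressions.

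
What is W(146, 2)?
W(146, 2) = 146 + 1 = 147

A 2-term AP is any pair of integers, so a monochromatic 2-AP exists iff some colour is used at least twice. With 146 colours, the colouring i ↦ i on {1, ..., 146} uses each colour once, avoiding any monochromatic pair, so W(146, 2) > 146. For {1, ..., 147}, pigeonhole forces two integers of the same colour, which form a monochromatic 2-AP. Hence W(146, 2) = 147.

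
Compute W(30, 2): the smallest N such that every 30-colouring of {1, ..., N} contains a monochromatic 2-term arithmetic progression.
W(30, 2) = 30 + 1 = 31

A 2-term AP is any pair of integers, so a monochromatic 2-AP exists iff some colour is used at least twice. With 30 colours, the colouring i ↦ i on {1, ..., 30} uses each colour once, avoiding any monochromatic pair, so W(30, 2) > 30. For {1, ..., 31}, pigeonhole forces two integers of the same colour, which form a monochromatic 2-AP. Hence W(30, 2) = 31.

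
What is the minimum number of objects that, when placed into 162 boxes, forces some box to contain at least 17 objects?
n = (17 − 1)·162 + 1 = 2593

By the generalised pigeonhole principle, to guarantee some box contains ≥ r objects we need more than (r − 1) · k objects total. Threshold: n = (r − 1) · k + 1. With r = 17 and k = 162: n = 16 · 162 + 1 = 2592 + 1 = 2593. For n = 2592 = 16 · 162, we can put exactly 16 objects in every box, avoiding 17 in any single one — so 2593 is tight.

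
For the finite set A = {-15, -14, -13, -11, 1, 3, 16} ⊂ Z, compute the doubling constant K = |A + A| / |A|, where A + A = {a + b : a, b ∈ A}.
K = |A + A| / |A| = 23/7

Enumerate A + A = {a + b : a, b ∈ A}. With |A| = 7, there are |A|^2 = 49 ordered sum pairs; collecting distinct values, A + A = {-30, -29, -28, -27, -26, -25, -24, -22, -14, -13, -12, -11, -10, -8, 1, 2, 3, 4, 5, 6, 17, 19, 32}, so |A + A| = 23. Thus K = 23/7. For comparison, the minimum possible |A + A| over all 7-element sets is 2·7 − 1 = 13 (so min K = 13/7), attained only by arithmetic progressions.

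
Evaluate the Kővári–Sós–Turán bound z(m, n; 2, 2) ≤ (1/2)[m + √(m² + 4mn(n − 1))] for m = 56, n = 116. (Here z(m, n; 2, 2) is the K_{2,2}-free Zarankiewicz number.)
z(56, 116; 2, 2) ≤ (1/2)[56 + √(56² + 4·56·116·115)] = (1/2)[56 + √2991296] = 892.7682

Kővári–Sós–Turán: let r_1, ..., r_56 be the row sums and z = Σ r_i the total number of 1s. Each pair of columns can share at most one row with both entries 1 (else a 2×2 all-ones block appears), so Σ_i C(r_i, 2) ≤ C(116, 2) = 6670. By convexity Σ_i C(r_i, 2) ≥ 56·C(z/56, 2) = z(z − 56)/(2·56), giving z² − 56z − 56·116·115 ≤ 0 and hence z ≤ (1/2)[56 + √(3136 + 4·747040)] = (1/2)[56 + √2991296] ≈ (1/2)(56 + 1729.5364) = 892.7682.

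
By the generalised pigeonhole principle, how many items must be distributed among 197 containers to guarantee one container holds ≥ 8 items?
n = (8 − 1)·197 + 1 = 1380

By the generalised pigeonhole principle, to guarantee some box contains ≥ r objects we need more than (r − 1) · k objects total. Threshold: n = (r − 1) · k + 1. With r = 8 and k = 197: n = 7 · 197 + 1 = 1379 + 1 = 1380. For n = 1379 = 7 · 197, we can put exactly 7 objects in every box, avoiding 8 in any single one — so 1380 is tight.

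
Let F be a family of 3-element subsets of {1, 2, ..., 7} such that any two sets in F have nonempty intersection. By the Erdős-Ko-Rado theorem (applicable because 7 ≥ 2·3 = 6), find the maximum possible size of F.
max |F| = C(6, 2) = 15

Erdős-Ko-Rado (1961): when n ≥ 2k, max |F| = C(n−1, k−1). The bound is attained by the star {A : i ∈ A} for any fixed i ∈ [n]. Here C(7−1, 3−1) = C(6, 2) = 15.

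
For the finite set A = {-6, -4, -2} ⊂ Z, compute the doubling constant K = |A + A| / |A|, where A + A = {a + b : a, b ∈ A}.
K = |A + A| / |A| = 5/3

Enumerate A + A = {a + b : a, b ∈ A}. With |A| = 3, there are |A|^2 = 9 ordered sum pairs; collecting distinct values, A + A = {-12, -10, -8, -6, -4}, so |A + A| = 5. Thus K = 5/3. Here |A + A| = 2|A| − 1 = 5, the minimum possible — so K = 5/3 is minimal, which holds iff A is an arithmetic progression.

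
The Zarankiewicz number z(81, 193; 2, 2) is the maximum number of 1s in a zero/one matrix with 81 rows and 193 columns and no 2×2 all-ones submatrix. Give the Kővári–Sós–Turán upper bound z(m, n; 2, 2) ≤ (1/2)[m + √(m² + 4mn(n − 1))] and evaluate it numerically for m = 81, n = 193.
z(81, 193; 2, 2) ≤ (1/2)[81 + √(81² + 4·81·193·192)] = (1/2)[81 + √12012705] = 1773.4675

Kővári–Sós–Turán: let r_1, ..., r_81 be the row sums and z = Σ r_i the total number of 1s. Each pair of columns can share at most one row with both entries 1 (else a 2×2 all-ones block appears), so Σ_i C(r_i, 2) ≤ C(193, 2) = 18528. By convexity Σ_i C(r_i, 2) ≥ 81·C(z/81, 2) = z(z − 81)/(2·81), giving z² − 81z − 81·193·192 ≤ 0 and hence z ≤ (1/2)[81 + √(6561 + 4·3001536)] = (1/2)[81 + √12012705] ≈ (1/2)(81 + 3465.9349) = 1773.4675.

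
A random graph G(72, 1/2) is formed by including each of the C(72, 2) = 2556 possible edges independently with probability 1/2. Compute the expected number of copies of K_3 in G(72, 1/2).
E[# K_3] = C(72, 3) · (1/2)^C(3, 2) = 59640 / 2^3 = 7455

For each 3-subset S of vertices (there are C(72, 3) = 59640 such S), let X_S = 1 if S induces a K_3 (all C(3, 2) = 3 edges present). Then P(X_S = 1) = (1/2)^3 = 1/8. By linearity of expectation, E[# K_3] = C(72, 3) · (1/2)^3 = 59640 / 8 = 7455.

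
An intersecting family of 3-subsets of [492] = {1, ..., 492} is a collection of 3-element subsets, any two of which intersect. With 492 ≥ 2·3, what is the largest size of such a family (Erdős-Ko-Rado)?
max |F| = C(491, 2) = 120295

The Erdős-Ko-Rado theorem states: for n ≥ 2k, an intersecting family of k-subsets of an n-element set has size at most C(n − 1, k − 1), with equality for 'star' families {A ⊆ [n] : |A| = k, i ∈ A} (fix an element i). For n = 492, k = 3: C(491, 2) = 120295.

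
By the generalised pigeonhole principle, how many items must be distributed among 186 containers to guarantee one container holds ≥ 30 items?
n = (30 − 1)·186 + 1 = 5395

By the generalised pigeonhole principle, to guarantee some box contains ≥ r objects we need more than (r − 1) · k objects total. Threshold: n = (r − 1) · k + 1. With r = 30 and k = 186: n = 29 · 186 + 1 = 5394 + 1 = 5395. For n = 5394 = 29 · 186, we can put exactly 29 objects in every box, avoiding 30 in any single one — so 5395 is tight.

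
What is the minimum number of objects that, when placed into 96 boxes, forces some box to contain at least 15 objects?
n = (15 − 1)·96 + 1 = 1345

By the generalised pigeonhole principle, to guarantee some box contains ≥ r objects we need more than (r − 1) · k objects total. Threshold: n = (r − 1) · k + 1. With r = 15 and k = 96: n = 14 · 96 + 1 = 1344 + 1 = 1345. For n = 1344 = 14 · 96, we can put exactly 14 objects in every box, avoiding 15 in any single one — so 1345 is tight.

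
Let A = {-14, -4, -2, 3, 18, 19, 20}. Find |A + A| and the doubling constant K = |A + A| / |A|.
K = |A + A| / |A| = 25/7

Enumerate A + A = {a + b : a, b ∈ A}. With |A| = 7, there are |A|^2 = 49 ordered sum pairs; collecting distinct values, A + A = {-28, -18, -16, -11, -8, -6, -4, -1, 1, 4, 5, 6, 14, 15, 16, 17, 18, 21, 22, 23, 36, 37, 38, 39, 40}, so |A + A| = 25. Thus K = 25/7. For comparison, the minimum possible |A + A| over all 7-element sets is 2·7 − 1 = 13 (so min K = 13/7), attained only by arithmetic progressions.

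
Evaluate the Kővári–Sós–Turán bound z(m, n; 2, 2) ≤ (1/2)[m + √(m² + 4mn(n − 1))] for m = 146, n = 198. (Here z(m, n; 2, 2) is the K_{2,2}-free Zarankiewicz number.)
z(146, 198; 2, 2) ≤ (1/2)[146 + √(146² + 4·146·198·197)] = (1/2)[146 + √22800820] = 2460.5102

Kővári–Sós–Turán: let r_1, ..., r_146 be the row sums and z = Σ r_i the total number of 1s. Each pair of columns can share at most one row with both entries 1 (else a 2×2 all-ones block appears), so Σ_i C(r_i, 2) ≤ C(198, 2) = 19503. By convexity Σ_i C(r_i, 2) ≥ 146·C(z/146, 2) = z(z − 146)/(2·146), giving z² − 146z − 146·198·197 ≤ 0 and hence z ≤ (1/2)[146 + √(21316 + 4·5694876)] = (1/2)[146 + √22800820] ≈ (1/2)(146 + 4775.0204) = 2460.5102.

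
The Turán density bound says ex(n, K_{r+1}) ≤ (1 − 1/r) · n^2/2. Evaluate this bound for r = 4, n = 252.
Turán density bound = (3/4) · 252^2/2 = 23814

Turán's theorem: ex(n, K_{r+1}) is achieved by the complete r-partite Turán graph T(n, r) with parts as balanced as possible, and is at most (1 − 1/r) · n^2/2. For r = 4, n = 252: the density bound is (3/4) · 63504/2 = 23814. Since 4 ∣ 252, the Turán graph T(252, 4) has parts of equal size 63, and its edge count e(T(252, 4)) = 23814 attains the density bound exactly.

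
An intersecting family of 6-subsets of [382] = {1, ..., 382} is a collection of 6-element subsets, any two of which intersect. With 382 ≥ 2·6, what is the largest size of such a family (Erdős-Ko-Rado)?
max |F| = C(381, 5) = 65162792331

Erdős-Ko-Rado (1961): when n ≥ 2k, max |F| = C(n−1, k−1). The bound is attained by the star {A : i ∈ A} for any fixed i ∈ [n]. Here C(382−1, 6−1) = C(381, 5) = 65162792331.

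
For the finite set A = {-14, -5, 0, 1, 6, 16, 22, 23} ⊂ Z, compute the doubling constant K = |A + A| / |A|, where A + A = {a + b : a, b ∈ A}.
K = |A + A| / |A| = 31/8

Enumerate A + A = {a + b : a, b ∈ A}. With |A| = 8, there are |A|^2 = 64 ordered sum pairs; collecting distinct values, A + A = {-28, -19, -14, -13, -10, -8, -5, -4, 0, 1, 2, 6, 7, 8, 9, 11, 12, 16, 17, 18, 22, 23, 24, 28, 29, 32, 38, 39, 44, 45, 46}, so |A + A| = 31. Thus K = 31/8. For comparison, the minimum possible |A + A| over all 8-element sets is 2·8 − 1 = 15 (so min K = 15/8), attained only by arithmetic progressions.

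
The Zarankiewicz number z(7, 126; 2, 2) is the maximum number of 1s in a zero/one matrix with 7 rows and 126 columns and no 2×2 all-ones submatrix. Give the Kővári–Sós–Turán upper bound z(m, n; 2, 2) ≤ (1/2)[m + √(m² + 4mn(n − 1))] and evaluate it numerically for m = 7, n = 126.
z(7, 126; 2, 2) ≤ (1/2)[7 + √(7² + 4·7·126·125)] = (1/2)[7 + √441049] = 335.5576

Kővári–Sós–Turán: let r_1, ..., r_7 be the row sums and z = Σ r_i the total number of 1s. Each pair of columns can share at most one row with both entries 1 (else a 2×2 all-ones block appears), so Σ_i C(r_i, 2) ≤ C(126, 2) = 7875. By convexity Σ_i C(r_i, 2) ≥ 7·C(z/7, 2) = z(z − 7)/(2·7), giving z² − 7z − 7·126·125 ≤ 0 and hence z ≤ (1/2)[7 + √(49 + 4·110250)] = (1/2)[7 + √441049] ≈ (1/2)(7 + 664.1152) = 335.5576.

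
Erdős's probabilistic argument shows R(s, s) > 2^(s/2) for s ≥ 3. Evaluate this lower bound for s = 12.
2^(12/2) = 64; so R(12, 12) > 64

Colour each edge of K_n uniformly at random with red/blue. The expected number of monochromatic K_12 is C(n, 12) · 2 · 2^(−C(12,2)). If C(n, 12) · 2^(1 − C(12,2)) < 1, then with positive probability no monochromatic K_12 exists, so R(12, 12) > n. The standard estimate C(n, 12) ≤ n^12/12! shows this inequality holds whenever n ≤ 2^(12/2) (since 12! · 2^(C(12,2) − 1) > 2^(12^2/2) ≥ n^12). Hence R(12, 12) > 2^(12/2) = 64.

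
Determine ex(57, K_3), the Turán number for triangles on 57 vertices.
ex(57, K_3) = ⌊57^2/4⌋ = 812

Mantel (1907): a triangle-free graph on n vertices has at most ⌊n^2/4⌋ edges, with equality for the complete bipartite graph K_{⌊n/2⌋, ⌈n/2⌉}. For n = 57: ⌊57^2/4⌋ = ⌊3249/4⌋ = 812. The extremal graph is K_{28, 29}, which has 28·29 = 812 edges.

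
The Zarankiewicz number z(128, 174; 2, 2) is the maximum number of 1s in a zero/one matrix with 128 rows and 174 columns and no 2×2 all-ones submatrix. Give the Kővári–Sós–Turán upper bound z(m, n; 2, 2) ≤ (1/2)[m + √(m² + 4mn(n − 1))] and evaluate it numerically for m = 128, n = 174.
z(128, 174; 2, 2) ≤ (1/2)[128 + √(128² + 4·128·174·173)] = (1/2)[128 + √15428608] = 2027.9633

Kővári–Sós–Turán: let r_1, ..., r_128 be the row sums and z = Σ r_i the total number of 1s. Each pair of columns can share at most one row with both entries 1 (else a 2×2 all-ones block appears), so Σ_i C(r_i, 2) ≤ C(174, 2) = 15051. By convexity Σ_i C(r_i, 2) ≥ 128·C(z/128, 2) = z(z − 128)/(2·128), giving z² − 128z − 128·174·173 ≤ 0 and hence z ≤ (1/2)[128 + √(16384 + 4·3853056)] = (1/2)[128 + √15428608] ≈ (1/2)(128 + 3927.9267) = 2027.9633.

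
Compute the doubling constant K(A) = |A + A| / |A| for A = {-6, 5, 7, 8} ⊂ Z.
K = |A + A| / |A| = 10/4 = 5/2

Enumerate A + A = {a + b : a, b ∈ A}. With |A| = 4, there are |A|^2 = 16 ordered sum pairs; collecting distinct values, A + A = {-12, -1, 1, 2, 10, 12, 13, 14, 15, 16}, so |A + A| = 10. Thus K = 10/4 = 5/2. For comparison, the minimum possible |A + A| over all 4-element sets is 2·4 − 1 = 7 (so min K = 7/4), attained only by arithmetic progressions.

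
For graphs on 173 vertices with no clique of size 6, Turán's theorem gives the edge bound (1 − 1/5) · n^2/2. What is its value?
Turán density bound = (4/5) · 173^2/2 = 59858/5 ≈ 11971.6

Turán's theorem: ex(n, K_{r+1}) is achieved by the complete r-partite Turán graph T(n, r) with parts as balanced as possible, and is at most (1 − 1/r) · n^2/2. For r = 5, n = 173: the density bound is (4/5) · 29929/2 = 59858/5 ≈ 11971.6. The integer-valued extremum is e(T(173, 5)) = 11971, which is strictly less than the density bound 59858/5 since 5 ∤ 173 (the parts of T(173, 5) cannot all be equal).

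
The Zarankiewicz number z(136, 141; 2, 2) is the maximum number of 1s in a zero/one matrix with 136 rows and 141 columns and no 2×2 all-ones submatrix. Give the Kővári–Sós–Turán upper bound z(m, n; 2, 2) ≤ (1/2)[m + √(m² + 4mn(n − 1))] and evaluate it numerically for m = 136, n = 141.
z(136, 141; 2, 2) ≤ (1/2)[136 + √(136² + 4·136·141·140)] = (1/2)[136 + √10757056] = 1707.8976

Kővári–Sós–Turán: let r_1, ..., r_136 be the row sums and z = Σ r_i the total number of 1s. Each pair of columns can share at most one row with both entries 1 (else a 2×2 all-ones block appears), so Σ_i C(r_i, 2) ≤ C(141, 2) = 9870. By convexity Σ_i C(r_i, 2) ≥ 136·C(z/136, 2) = z(z − 136)/(2·136), giving z² − 136z − 136·141·140 ≤ 0 and hence z ≤ (1/2)[136 + √(18496 + 4·2684640)] = (1/2)[136 + √10757056] ≈ (1/2)(136 + 3279.7951) = 1707.8976.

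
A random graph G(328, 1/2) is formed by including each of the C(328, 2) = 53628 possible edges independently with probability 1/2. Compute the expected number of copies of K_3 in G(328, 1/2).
E[# K_3] = C(328, 3) · (1/2)^C(3, 2) = 5827576 / 2^3 = 728447

For each 3-subset S of vertices (there are C(328, 3) = 5827576 such S), let X_S = 1 if S induces a K_3 (all C(3, 2) = 3 edges present). Then P(X_S = 1) = (1/2)^3 = 1/8. By linearity of expectation, E[# K_3] = C(328, 3) · (1/2)^3 = 5827576 / 8 = 728447.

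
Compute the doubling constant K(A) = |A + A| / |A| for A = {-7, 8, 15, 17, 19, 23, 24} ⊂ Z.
K = |A + A| / |A| = 24/7

Enumerate A + A = {a + b : a, b ∈ A}. With |A| = 7, there are |A|^2 = 49 ordered sum pairs; collecting distinct values, A + A = {-14, 1, 8, 10, 12, 16, 17, 23, 25, 27, 30, 31, 32, 34, 36, 38, 39, 40, 41, 42, 43, 46, 47, 48}, so |A + A| = 24. Thus K = 24/7. For comparison, the minimum possible |A + A| over all 7-element sets is 2·7 − 1 = 13 (so min K = 13/7), attained only by arithmetic progressions.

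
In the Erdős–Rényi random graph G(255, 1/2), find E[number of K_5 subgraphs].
E[# K_5] = C(255, 5) · (1/2)^C(5, 2) = 8637487551 / 2^10 ≈ 8435046.436523

For each 5-subset S of vertices (there are C(255, 5) = 8637487551 such S), let X_S = 1 if S induces a K_5 (all C(5, 2) = 10 edges present). Then P(X_S = 1) = (1/2)^10 = 1/1024. By linearity of expectation, E[# K_5] = C(255, 5) · (1/2)^10 = 8637487551 / 1024 ≈ 8435046.436523.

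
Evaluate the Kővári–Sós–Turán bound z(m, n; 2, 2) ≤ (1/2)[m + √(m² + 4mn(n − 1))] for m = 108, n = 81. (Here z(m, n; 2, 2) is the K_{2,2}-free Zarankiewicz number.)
z(108, 81; 2, 2) ≤ (1/2)[108 + √(108² + 4·108·81·80)] = (1/2)[108 + √2811024] = 892.3054

Kővári–Sós–Turán: let r_1, ..., r_108 be the row sums and z = Σ r_i the total number of 1s. Each pair of columns can share at most one row with both entries 1 (else a 2×2 all-ones block appears), so Σ_i C(r_i, 2) ≤ C(81, 2) = 3240. By convexity Σ_i C(r_i, 2) ≥ 108·C(z/108, 2) = z(z − 108)/(2·108), giving z² − 108z − 108·81·80 ≤ 0 and hence z ≤ (1/2)[108 + √(11664 + 4·699840)] = (1/2)[108 + √2811024] ≈ (1/2)(108 + 1676.6109) = 892.3054.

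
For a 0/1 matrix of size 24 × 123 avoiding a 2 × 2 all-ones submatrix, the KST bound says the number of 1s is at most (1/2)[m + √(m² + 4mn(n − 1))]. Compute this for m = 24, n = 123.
z(24, 123; 2, 2) ≤ (1/2)[24 + √(24² + 4·24·123·122)] = (1/2)[24 + √1441152] = 612.24

Kővári–Sós–Turán: let r_1, ..., r_24 be the row sums and z = Σ r_i the total number of 1s. Each pair of columns can share at most one row with both entries 1 (else a 2×2 all-ones block appears), so Σ_i C(r_i, 2) ≤ C(123, 2) = 7503. By convexity Σ_i C(r_i, 2) ≥ 24·C(z/24, 2) = z(z − 24)/(2·24), giving z² − 24z − 24·123·122 ≤ 0 and hence z ≤ (1/2)[24 + √(576 + 4·360144)] = (1/2)[24 + √1441152] ≈ (1/2)(24 + 1200.4799) = 612.24.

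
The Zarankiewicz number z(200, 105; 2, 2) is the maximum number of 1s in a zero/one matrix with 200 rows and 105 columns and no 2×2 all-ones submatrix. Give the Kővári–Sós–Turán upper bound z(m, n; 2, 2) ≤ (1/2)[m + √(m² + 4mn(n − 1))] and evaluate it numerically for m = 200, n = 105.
z(200, 105; 2, 2) ≤ (1/2)[200 + √(200² + 4·200·105·104)] = (1/2)[200 + √8776000] = 1581.2157

Kővári–Sós–Turán: let r_1, ..., r_200 be the row sums and z = Σ r_i the total number of 1s. Each pair of columns can share at most one row with both entries 1 (else a 2×2 all-ones block appears), so Σ_i C(r_i, 2) ≤ C(105, 2) = 5460. By convexity Σ_i C(r_i, 2) ≥ 200·C(z/200, 2) = z(z − 200)/(2·200), giving z² − 200z − 200·105·104 ≤ 0 and hence z ≤ (1/2)[200 + √(40000 + 4·2184000)] = (1/2)[200 + √8776000] ≈ (1/2)(200 + 2962.4314) = 1581.2157.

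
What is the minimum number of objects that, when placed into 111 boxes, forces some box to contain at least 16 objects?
n = (16 − 1)·111 + 1 = 1666

By the generalised pigeonhole principle, to guarantee some box contains ≥ r objects we need more than (r − 1) · k objects total. Threshold: n = (r − 1) · k + 1. With r = 16 and k = 111: n = 15 · 111 + 1 = 1665 + 1 = 1666. For n = 1665 = 15 · 111, we can put exactly 15 objects in every box, avoiding 16 in any single one — so 1666 is tight.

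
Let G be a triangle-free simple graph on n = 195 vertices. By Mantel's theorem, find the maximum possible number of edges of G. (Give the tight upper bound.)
ex(195, K_3) = ⌊195^2/4⌋ = 9506

Mantel (1907): a triangle-free graph on n vertices has at most ⌊n^2/4⌋ edges, with equality for the complete bipartite graph K_{⌊n/2⌋, ⌈n/2⌉}. For n = 195: ⌊195^2/4⌋ = ⌊38025/4⌋ = 9506. The extremal graph is K_{97, 98}, which has 97·98 = 9506 edges.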